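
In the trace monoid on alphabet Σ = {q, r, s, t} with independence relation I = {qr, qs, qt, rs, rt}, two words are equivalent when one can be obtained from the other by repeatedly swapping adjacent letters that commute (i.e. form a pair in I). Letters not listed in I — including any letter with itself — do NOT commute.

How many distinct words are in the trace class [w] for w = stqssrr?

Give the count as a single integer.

105

0(s) covers ∅
1(t) covers 0:s
2(q) covers ∅
3(s) covers 1:t
4(s) covers 3:s
5(r) covers ∅
6(r) covers 5:r
floor of heap: 0:s, 2:q, 5:r
completions by unplaced set U, small U first (add the entries for U minus each lowest piece of U):
  |U|=1: {2}:1  {4}:1  {6}:1
  |U|=2: {2,4}:2  {2,6}:2  {3,4}:1  {4,6}:2  {5,6}:1
  |U|=3: {1,3,4}:1  {2,3,4}:3  {2,4,6}:6  {2,5,6}:3  {3,4,6}:3  {4,5,6}:3
  |U|=4: {0,1,3,4}:1  {1,2,3,4}:4  {1,3,4,6}:4  {2,3,4,6}:12  {2,4,5,6}:12  {3,4,5,6}:6
  |U|=5: {0,1,2,3,4}:5  {0,1,3,4,6}:5  {1,2,3,4,6}:20  {1,3,4,5,6}:10  {2,3,4,5,6}:30
  start at 0(s): 60
  start at 2(q): 15
  start at 5(r): 30
sum over floor = 105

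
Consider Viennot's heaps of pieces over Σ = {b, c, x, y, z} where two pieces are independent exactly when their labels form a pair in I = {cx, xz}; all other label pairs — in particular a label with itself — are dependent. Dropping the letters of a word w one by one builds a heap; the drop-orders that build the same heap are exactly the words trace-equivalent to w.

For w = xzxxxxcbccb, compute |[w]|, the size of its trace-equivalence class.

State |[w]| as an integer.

0(x) covers ∅
1(z) covers ∅
2(x) covers 0:x
3(x) covers 2:x
4(x) covers 3:x
5(x) covers 4:x
6(c) covers 1:z
7(b) covers 5:x, 6:c
8(c) covers 7:b
9(c) covers 8:c
10(b) covers 9:c
floor of heap: 0:x, 1:z
completions by unplaced set U, small U first (add the entries for U minus each lowest piece of U):
  |U|=1: {10}:1
  |U|=2: {9,10}:1
  |U|=3: {8,9,10}:1
  |U|=4: {7,8,9,10}:1
  |U|=5: {5,7,8,9,10}:1  {6,7,8,9,10}:1
  |U|=6: {1,6,7,8,9,10}:1  {4,5,7,8,9,10}:1  {5,6,7,8,9,10}:2
  |U|=7: {1,5,6,7,8,9,10}:3  {3,4,5,7,8,9,10}:1  {4,5,6,7,8,9,10}:3
  |U|=8: {1,4,5,6,7,8,9,10}:6  {2,3,4,5,7,8,9,10}:1  {3,4,5,6,7,8,9,10}:4
  |U|=9: {0,2,3,4,5,7,8,9,10}:1  {1,3,4,5,6,7,8,9,10}:10  {2,3,4,5,6,7,8,9,10}:5
  start at 0(x): 15
  start at 1(z): 6
sum over floor = 21

21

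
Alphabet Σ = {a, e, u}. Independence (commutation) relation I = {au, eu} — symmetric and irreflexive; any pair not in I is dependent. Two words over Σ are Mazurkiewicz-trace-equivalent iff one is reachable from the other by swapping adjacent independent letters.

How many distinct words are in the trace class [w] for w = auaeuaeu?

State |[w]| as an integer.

#0=a has no predecessor
#1=u has no predecessor
#2=a depends on [0:a]
#3=e depends on [2:a]
#4=u depends on [1:u]
#5=a depends on [3:e]
#6=e depends on [5:a]
#7=u depends on [4:u]
sources: [0:a, 1:u]
N(rest) = Σ N(rest − s) over sources s of rest; N(one piece) = 1:
  size 1 → [6]=1  [7]=1
  size 2 → [4,7]=1  [5,6]=1  [6,7]=2
  size 3 → [1,4,7]=1  [3,5,6]=1  [4,6,7]=3  [5,6,7]=3
  size 4 → [1,4,6,7]=4  [2,3,5,6]=1  [3,5,6,7]=4  [4,5,6,7]=6
  size 5 → [0,2,3,5,6]=1  [1,4,5,6,7]=10  [2,3,5,6,7]=5  [3,4,5,6,7]=10
  size 6 → [0,2,3,5,6,7]=6  [1,3,4,5,6,7]=20  [2,3,4,5,6,7]=15
  first=0(a) contributes 35
  first=1(u) contributes 21
|[w]| = 56

56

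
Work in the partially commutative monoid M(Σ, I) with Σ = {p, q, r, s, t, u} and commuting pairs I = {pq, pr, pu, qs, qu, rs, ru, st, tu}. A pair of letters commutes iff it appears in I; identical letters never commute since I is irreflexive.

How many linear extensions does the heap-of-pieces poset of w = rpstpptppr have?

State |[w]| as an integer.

15

piece 0:r — minimal
piece 1:p — minimal
piece 2:s rests on {1:p}
piece 3:t rests on {0:r, 1:p}
piece 4:p rests on {2:s, 3:t}
piece 5:p rests on {4:p}
piece 6:t rests on {5:p}
piece 7:p rests on {6:t}
piece 8:p rests on {7:p}
piece 9:r rests on {6:t}
minimal pieces: {0:r, 1:p}
ways to finish when only these pieces remain (= sum over removing one remaining piece with nothing left below it):
  1 left: {8}→1  {9}→1
  2 left: {7,8}→1  {8,9}→2
  3 left: {7,8,9}→3
  4 left: {6,7,8,9}→3
  5 left: {5,6,7,8,9}→3
  6 left: {4,5,6,7,8,9}→3
  7 left: {2,4,5,6,7,8,9}→3  {3,4,5,6,7,8,9}→3
  8 left: {0,3,4,5,6,7,8,9}→3  {2,3,4,5,6,7,8,9}→6
  placing 0:r first → 6 extensions
  placing 1:p first → 9 extensions
total linear extensions = 15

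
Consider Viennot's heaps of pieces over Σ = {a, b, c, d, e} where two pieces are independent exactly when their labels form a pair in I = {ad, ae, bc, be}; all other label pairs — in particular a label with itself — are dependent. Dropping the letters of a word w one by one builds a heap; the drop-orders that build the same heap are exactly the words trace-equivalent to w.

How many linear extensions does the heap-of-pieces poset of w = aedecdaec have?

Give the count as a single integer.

12

#0=a has no predecessor
#1=e has no predecessor
#2=d depends on [1:e]
#3=e depends on [2:d]
#4=c depends on [0:a, 3:e]
#5=d depends on [4:c]
#6=a depends on [4:c]
#7=e depends on [5:d]
#8=c depends on [6:a, 7:e]
sources: [0:a, 1:e]
N(rest) = Σ N(rest − s) over sources s of rest; N(one piece) = 1:
  size 1 → [8]=1
  size 2 → [6,8]=1  [7,8]=1
  size 3 → [5,7,8]=1  [6,7,8]=2
  size 4 → [5,6,7,8]=3
  size 5 → [4,5,6,7,8]=3
  size 6 → [0,4,5,6,7,8]=3  [3,4,5,6,7,8]=3
  size 7 → [0,3,4,5,6,7,8]=6  [2,3,4,5,6,7,8]=3
  first=0(a) contributes 3
  first=1(e) contributes 9
|[w]| = 12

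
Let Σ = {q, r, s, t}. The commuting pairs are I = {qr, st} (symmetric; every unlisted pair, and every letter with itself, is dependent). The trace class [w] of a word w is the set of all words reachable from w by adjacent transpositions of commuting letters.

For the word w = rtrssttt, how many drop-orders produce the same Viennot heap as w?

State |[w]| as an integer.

piece 0:r — minimal
piece 1:t rests on {0:r}
piece 2:r rests on {1:t}
piece 3:s rests on {2:r}
piece 4:s rests on {3:s}
piece 5:t rests on {2:r}
piece 6:t rests on {5:t}
piece 7:t rests on {6:t}
minimal pieces: {0:r}
ways to finish when only these pieces remain (= sum over removing one remaining piece with nothing left below it):
  1 left: {4}→1  {7}→1
  2 left: {3,4}→1  {4,7}→2  {6,7}→1
  3 left: {3,4,7}→3  {4,6,7}→3  {5,6,7}→1
  4 left: {3,4,6,7}→6  {4,5,6,7}→4
  5 left: {3,4,5,6,7}→10
  6 left: {2,3,4,5,6,7}→10
  placing 0:r first → 10 extensions

10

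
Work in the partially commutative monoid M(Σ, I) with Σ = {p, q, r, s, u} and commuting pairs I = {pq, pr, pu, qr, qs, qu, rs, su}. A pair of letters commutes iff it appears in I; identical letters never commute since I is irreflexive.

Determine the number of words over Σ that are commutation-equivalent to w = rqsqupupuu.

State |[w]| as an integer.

#0=r has no predecessor
#1=q has no predecessor
#2=s has no predecessor
#3=q depends on [1:q]
#4=u depends on [0:r]
#5=p depends on [2:s]
#6=u depends on [4:u]
#7=p depends on [5:p]
#8=u depends on [6:u]
#9=u depends on [8:u]
sources: [0:r, 1:q, 2:s]
N(rest) = Σ N(rest − s) over sources s of rest; N(one piece) = 1:
  size 1 → [3]=1  [7]=1  [9]=1
  size 2 → [1,3]=1  [3,7]=2  [3,9]=2  [5,7]=1  [7,9]=2  [8,9]=1
  size 3 → [1,3,7]=3  [1,3,9]=3  [2,5,7]=1  [3,5,7]=3  [3,7,9]=6  [3,8,9]=3  [5,7,9]=3  [6,8,9]=1  [7,8,9]=3
  size 4 → [1,3,5,7]=6  [1,3,7,9]=12  [1,3,8,9]=6  [2,3,5,7]=4  [2,5,7,9]=4  [3,5,7,9]=12  [3,6,8,9]=4  [3,7,8,9]=12  [4,6,8,9]=1  [5,7,8,9]=6  [6,7,8,9]=4
  size 5 → [0,4,6,8,9]=1  [1,2,3,5,7]=10  [1,3,5,7,9]=30  [1,3,6,8,9]=10  [1,3,7,8,9]=30  [2,3,5,7,9]=20  [2,5,7,8,9]=10  [3,4,6,8,9]=5  [3,5,7,8,9]=30  [3,6,7,8,9]=20  [4,6,7,8,9]=5  [5,6,7,8,9]=10
  size 6 → [0,3,4,6,8,9]=6  [0,4,6,7,8,9]=6  [1,2,3,5,7,9]=60  [1,3,4,6,8,9]=15  [1,3,5,7,8,9]=90  [1,3,6,7,8,9]=60  [2,3,5,7,8,9]=60  [2,5,6,7,8,9]=20  [3,4,6,7,8,9]=30  [3,5,6,7,8,9]=60  [4,5,6,7,8,9]=15
  size 7 → [0,1,3,4,6,8,9]=21  [0,3,4,6,7,8,9]=42  [0,4,5,6,7,8,9]=21  [1,2,3,5,7,8,9]=210  [1,3,4,6,7,8,9]=105  [1,3,5,6,7,8,9]=210  [2,3,5,6,7,8,9]=140  [2,4,5,6,7,8,9]=35  [3,4,5,6,7,8,9]=105
  size 8 → [0,1,3,4,6,7,8,9]=168  [0,2,4,5,6,7,8,9]=56  [0,3,4,5,6,7,8,9]=168  [1,2,3,5,6,7,8,9]=560  [1,3,4,5,6,7,8,9]=420  [2,3,4,5,6,7,8,9]=280
  first=0(r) contributes 1260
  first=1(q) contributes 504
  first=2(s) contributes 756
|[w]| = 2520

2520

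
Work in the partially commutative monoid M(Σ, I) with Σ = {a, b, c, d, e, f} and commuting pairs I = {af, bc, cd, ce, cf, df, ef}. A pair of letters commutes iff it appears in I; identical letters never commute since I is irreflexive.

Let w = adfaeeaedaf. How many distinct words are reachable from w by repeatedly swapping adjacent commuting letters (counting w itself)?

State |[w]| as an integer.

0(a) covers ∅
1(d) covers 0:a
2(f) covers ∅
3(a) covers 1:d
4(e) covers 3:a
5(e) covers 4:e
6(a) covers 5:e
7(e) covers 6:a
8(d) covers 7:e
9(a) covers 8:d
10(f) covers 2:f
floor of heap: 0:a, 2:f
completions by unplaced set U, small U first (add the entries for U minus each lowest piece of U):
  |U|=1: {9}:1  {10}:1
  |U|=2: {2,10}:1  {8,9}:1  {9,10}:2
  |U|=3: {2,9,10}:3  {7,8,9}:1  {8,9,10}:3
  |U|=4: {2,8,9,10}:6  {6,7,8,9}:1  {7,8,9,10}:4
  |U|=5: {2,7,8,9,10}:10  {5,6,7,8,9}:1  {6,7,8,9,10}:5
  |U|=6: {2,6,7,8,9,10}:15  {4,5,6,7,8,9}:1  {5,6,7,8,9,10}:6
  |U|=7: {2,5,6,7,8,9,10}:21  {3,4,5,6,7,8,9}:1  {4,5,6,7,8,9,10}:7
  |U|=8: {1,3,4,5,6,7,8,9}:1  {2,4,5,6,7,8,9,10}:28  {3,4,5,6,7,8,9,10}:8
  |U|=9: {0,1,3,4,5,6,7,8,9}:1  {1,3,4,5,6,7,8,9,10}:9  {2,3,4,5,6,7,8,9,10}:36
  start at 0(a): 45
  start at 2(f): 10
sum over floor = 55

55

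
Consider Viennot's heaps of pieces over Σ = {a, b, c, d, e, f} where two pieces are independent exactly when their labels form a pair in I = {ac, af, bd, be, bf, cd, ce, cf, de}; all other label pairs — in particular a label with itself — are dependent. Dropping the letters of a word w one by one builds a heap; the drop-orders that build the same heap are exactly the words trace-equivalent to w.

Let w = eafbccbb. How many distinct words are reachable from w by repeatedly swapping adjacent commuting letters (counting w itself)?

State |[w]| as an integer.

7

0(e) covers ∅
1(a) covers 0:e
2(f) covers 0:e
3(b) covers 1:a
4(c) covers 3:b
5(c) covers 4:c
6(b) covers 5:c
7(b) covers 6:b
floor of heap: 0:e
completions by unplaced set U, small U first (add the entries for U minus each lowest piece of U):
  |U|=1: {2}:1  {7}:1
  |U|=2: {2,7}:2  {6,7}:1
  |U|=3: {2,6,7}:3  {5,6,7}:1
  |U|=4: {2,5,6,7}:4  {4,5,6,7}:1
  |U|=5: {2,4,5,6,7}:5  {3,4,5,6,7}:1
  |U|=6: {1,3,4,5,6,7}:1  {2,3,4,5,6,7}:6
  start at 0(e): 7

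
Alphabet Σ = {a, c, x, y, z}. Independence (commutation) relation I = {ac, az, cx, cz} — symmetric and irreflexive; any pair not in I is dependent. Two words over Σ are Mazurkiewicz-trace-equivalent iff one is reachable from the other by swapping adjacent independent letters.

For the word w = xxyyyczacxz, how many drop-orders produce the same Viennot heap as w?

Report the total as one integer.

30

piece 0:x — minimal
piece 1:x rests on {0:x}
piece 2:y rests on {1:x}
piece 3:y rests on {2:y}
piece 4:y rests on {3:y}
piece 5:c rests on {4:y}
piece 6:z rests on {4:y}
piece 7:a rests on {4:y}
piece 8:c rests on {5:c}
piece 9:x rests on {6:z, 7:a}
piece 10:z rests on {9:x}
minimal pieces: {0:x}
ways to finish when only these pieces remain (= sum over removing one remaining piece with nothing left below it):
  1 left: {8}→1  {10}→1
  2 left: {5,8}→1  {8,10}→2  {9,10}→1
  3 left: {5,8,10}→3  {6,9,10}→1  {7,9,10}→1  {8,9,10}→3
  4 left: {5,8,9,10}→6  {6,7,9,10}→2  {6,8,9,10}→4  {7,8,9,10}→4
  5 left: {5,6,8,9,10}→10  {5,7,8,9,10}→10  {6,7,8,9,10}→10
  6 left: {5,6,7,8,9,10}→30
  7 left: {4,5,6,7,8,9,10}→30
  8 left: {3,4,5,6,7,8,9,10}→30
  9 left: {2,3,4,5,6,7,8,9,10}→30
  placing 0:x first → 30 extensions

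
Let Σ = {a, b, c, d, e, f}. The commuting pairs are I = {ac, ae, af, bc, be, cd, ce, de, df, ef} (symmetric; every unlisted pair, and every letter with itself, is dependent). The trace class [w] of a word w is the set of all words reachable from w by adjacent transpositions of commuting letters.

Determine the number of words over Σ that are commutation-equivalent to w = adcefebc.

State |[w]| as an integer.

448

piece 0:a — minimal
piece 1:d rests on {0:a}
piece 2:c — minimal
piece 3:e — minimal
piece 4:f rests on {2:c}
piece 5:e rests on {3:e}
piece 6:b rests on {1:d, 4:f}
piece 7:c rests on {4:f}
minimal pieces: {0:a, 2:c, 3:e}
ways to finish when only these pieces remain (= sum over removing one remaining piece with nothing left below it):
  1 left: {5}→1  {6}→1  {7}→1
  2 left: {1,6}→1  {3,5}→1  {5,6}→2  {5,7}→2  {6,7}→2
  3 left: {0,1,6}→1  {1,5,6}→3  {1,6,7}→3  {3,5,6}→3  {3,5,7}→3  {4,6,7}→2  {5,6,7}→6
  4 left: {0,1,5,6}→4  {0,1,6,7}→4  {1,3,5,6}→6  {1,4,6,7}→5  {1,5,6,7}→12  {2,4,6,7}→2  {3,5,6,7}→12  {4,5,6,7}→8
  5 left: {0,1,3,5,6}→10  {0,1,4,6,7}→9  {0,1,5,6,7}→20  {1,2,4,6,7}→7  {1,3,5,6,7}→30  {1,4,5,6,7}→25  {2,4,5,6,7}→10  {3,4,5,6,7}→20
  6 left: {0,1,2,4,6,7}→16  {0,1,3,5,6,7}→60  {0,1,4,5,6,7}→54  {1,2,4,5,6,7}→42  {1,3,4,5,6,7}→75  {2,3,4,5,6,7}→30
  placing 0:a first → 147 extensions
  placing 2:c first → 189 extensions
  placing 3:e first → 112 extensions
total linear extensions = 448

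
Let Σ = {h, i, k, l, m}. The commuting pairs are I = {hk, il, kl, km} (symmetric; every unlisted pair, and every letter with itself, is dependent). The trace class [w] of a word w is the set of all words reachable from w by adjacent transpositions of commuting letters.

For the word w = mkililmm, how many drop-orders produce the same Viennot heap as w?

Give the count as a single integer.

16

drop 0:m onto floor
drop 1:k onto floor
drop 2:i onto {0:m, 1:k}
drop 3:l onto {0:m}
drop 4:i onto {2:i}
drop 5:l onto {3:l}
drop 6:m onto {4:i, 5:l}
drop 7:m onto {6:m}
ground layer = {0:m, 1:k}
drop-orders for the pieces not yet dropped (sum over which currently-grounded one goes next):
  1 to go: {7} 1
  2 to go: {6,7} 1
  3 to go: {4,6,7} 1  {5,6,7} 1
  4 to go: {2,4,6,7} 1  {3,5,6,7} 1  {4,5,6,7} 2
  5 to go: {1,2,4,6,7} 1  {2,4,5,6,7} 3  {3,4,5,6,7} 3
  6 to go: {1,2,4,5,6,7} 4  {2,3,4,5,6,7} 6
  if 0:m drops first: 10 orders
  if 1:k drops first: 6 orders
heap linearizations: 16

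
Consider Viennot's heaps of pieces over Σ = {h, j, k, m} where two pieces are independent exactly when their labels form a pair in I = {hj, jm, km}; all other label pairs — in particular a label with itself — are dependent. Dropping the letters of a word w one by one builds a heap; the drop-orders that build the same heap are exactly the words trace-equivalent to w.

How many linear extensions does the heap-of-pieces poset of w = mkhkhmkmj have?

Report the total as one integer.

12

0(m) covers ∅
1(k) covers ∅
2(h) covers 0:m, 1:k
3(k) covers 2:h
4(h) covers 3:k
5(m) covers 4:h
6(k) covers 4:h
7(m) covers 5:m
8(j) covers 6:k
floor of heap: 0:m, 1:k
completions by unplaced set U, small U first (add the entries for U minus each lowest piece of U):
  |U|=1: {7}:1  {8}:1
  |U|=2: {5,7}:1  {6,8}:1  {7,8}:2
  |U|=3: {5,7,8}:3  {6,7,8}:3
  |U|=4: {5,6,7,8}:6
  |U|=5: {4,5,6,7,8}:6
  |U|=6: {3,4,5,6,7,8}:6
  |U|=7: {2,3,4,5,6,7,8}:6
  start at 0(m): 6
  start at 1(k): 6
sum over floor = 12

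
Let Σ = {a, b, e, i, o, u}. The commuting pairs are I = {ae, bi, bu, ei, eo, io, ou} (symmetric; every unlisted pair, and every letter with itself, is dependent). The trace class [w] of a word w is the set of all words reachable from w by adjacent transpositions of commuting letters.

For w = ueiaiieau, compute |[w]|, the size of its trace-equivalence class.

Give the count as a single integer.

drop 0:u onto floor
drop 1:e onto {0:u}
drop 2:i onto {0:u}
drop 3:a onto {2:i}
drop 4:i onto {3:a}
drop 5:i onto {4:i}
drop 6:e onto {1:e}
drop 7:a onto {5:i}
drop 8:u onto {6:e, 7:a}
ground layer = {0:u}
drop-orders for the pieces not yet dropped (sum over which currently-grounded one goes next):
  1 to go: {8} 1
  2 to go: {6,8} 1  {7,8} 1
  3 to go: {1,6,8} 1  {5,7,8} 1  {6,7,8} 2
  4 to go: {1,6,7,8} 3  {4,5,7,8} 1  {5,6,7,8} 3
  5 to go: {1,5,6,7,8} 6  {3,4,5,7,8} 1  {4,5,6,7,8} 4
  6 to go: {1,4,5,6,7,8} 10  {2,3,4,5,7,8} 1  {3,4,5,6,7,8} 5
  7 to go: {1,3,4,5,6,7,8} 15  {2,3,4,5,6,7,8} 6
  if 0:u drops first: 21 orders

21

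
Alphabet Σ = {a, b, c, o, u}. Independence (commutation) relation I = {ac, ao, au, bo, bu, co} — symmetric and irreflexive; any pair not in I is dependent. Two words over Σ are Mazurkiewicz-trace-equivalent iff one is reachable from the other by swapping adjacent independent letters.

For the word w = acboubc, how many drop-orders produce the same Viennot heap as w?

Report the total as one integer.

26

0(a) covers ∅
1(c) covers ∅
2(b) covers 0:a, 1:c
3(o) covers ∅
4(u) covers 1:c, 3:o
5(b) covers 2:b
6(c) covers 4:u, 5:b
floor of heap: 0:a, 1:c, 3:o
completions by unplaced set U, small U first (add the entries for U minus each lowest piece of U):
  |U|=1: {6}:1
  |U|=2: {4,6}:1  {5,6}:1
  |U|=3: {2,5,6}:1  {3,4,6}:1  {4,5,6}:2
  |U|=4: {0,2,5,6}:1  {2,4,5,6}:3  {3,4,5,6}:3
  |U|=5: {0,2,4,5,6}:4  {1,2,4,5,6}:3  {2,3,4,5,6}:6
  start at 0(a): 9
  start at 1(c): 10
  start at 3(o): 7
sum over floor = 26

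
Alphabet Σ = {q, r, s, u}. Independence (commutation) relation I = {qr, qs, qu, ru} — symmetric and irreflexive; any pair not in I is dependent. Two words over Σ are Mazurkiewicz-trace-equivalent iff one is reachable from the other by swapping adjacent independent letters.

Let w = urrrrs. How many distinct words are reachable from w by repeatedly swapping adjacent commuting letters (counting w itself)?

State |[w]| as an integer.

5

0(u) covers ∅
1(r) covers ∅
2(r) covers 1:r
3(r) covers 2:r
4(r) covers 3:r
5(s) covers 0:u, 4:r
floor of heap: 0:u, 1:r
completions by unplaced set U, small U first (add the entries for U minus each lowest piece of U):
  |U|=1: {5}:1
  |U|=2: {0,5}:1  {4,5}:1
  |U|=3: {0,4,5}:2  {3,4,5}:1
  |U|=4: {0,3,4,5}:3  {2,3,4,5}:1
  start at 0(u): 1
  start at 1(r): 4
sum over floor = 5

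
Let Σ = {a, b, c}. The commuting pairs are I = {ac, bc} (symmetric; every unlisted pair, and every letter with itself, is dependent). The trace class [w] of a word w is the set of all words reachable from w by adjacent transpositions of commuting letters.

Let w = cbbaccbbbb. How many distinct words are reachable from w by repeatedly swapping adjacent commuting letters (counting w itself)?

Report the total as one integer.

#0=c has no predecessor
#1=b has no predecessor
#2=b depends on [1:b]
#3=a depends on [2:b]
#4=c depends on [0:c]
#5=c depends on [4:c]
#6=b depends on [3:a]
#7=b depends on [6:b]
#8=b depends on [7:b]
#9=b depends on [8:b]
sources: [0:c, 1:b]
N(rest) = Σ N(rest − s) over sources s of rest; N(one piece) = 1:
  size 1 → [5]=1  [9]=1
  size 2 → [4,5]=1  [5,9]=2  [8,9]=1
  size 3 → [0,4,5]=1  [4,5,9]=3  [5,8,9]=3  [7,8,9]=1
  size 4 → [0,4,5,9]=4  [4,5,8,9]=6  [5,7,8,9]=4  [6,7,8,9]=1
  size 5 → [0,4,5,8,9]=10  [3,6,7,8,9]=1  [4,5,7,8,9]=10  [5,6,7,8,9]=5
  size 6 → [0,4,5,7,8,9]=20  [2,3,6,7,8,9]=1  [3,5,6,7,8,9]=6  [4,5,6,7,8,9]=15
  size 7 → [0,4,5,6,7,8,9]=35  [1,2,3,6,7,8,9]=1  [2,3,5,6,7,8,9]=7  [3,4,5,6,7,8,9]=21
  size 8 → [0,3,4,5,6,7,8,9]=56  [1,2,3,5,6,7,8,9]=8  [2,3,4,5,6,7,8,9]=28
  first=0(c) contributes 36
  first=1(b) contributes 84
|[w]| = 120

120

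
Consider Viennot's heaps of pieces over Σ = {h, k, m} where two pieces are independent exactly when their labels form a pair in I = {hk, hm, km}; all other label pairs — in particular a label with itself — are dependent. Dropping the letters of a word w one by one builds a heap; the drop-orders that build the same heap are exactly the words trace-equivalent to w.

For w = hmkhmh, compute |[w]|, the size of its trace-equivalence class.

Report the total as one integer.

60

piece 0:h — minimal
piece 1:m — minimal
piece 2:k — minimal
piece 3:h rests on {0:h}
piece 4:m rests on {1:m}
piece 5:h rests on {3:h}
minimal pieces: {0:h, 1:m, 2:k}
ways to finish when only these pieces remain (= sum over removing one remaining piece with nothing left below it):
  1 left: {2}→1  {4}→1  {5}→1
  2 left: {1,4}→1  {2,4}→2  {2,5}→2  {3,5}→1  {4,5}→2
  3 left: {0,3,5}→1  {1,2,4}→3  {1,4,5}→3  {2,3,5}→3  {2,4,5}→6  {3,4,5}→3
  4 left: {0,2,3,5}→4  {0,3,4,5}→4  {1,2,4,5}→12  {1,3,4,5}→6  {2,3,4,5}→12
  placing 0:h first → 30 extensions
  placing 1:m first → 20 extensions
  placing 2:k first → 10 extensions
total linear extensions = 60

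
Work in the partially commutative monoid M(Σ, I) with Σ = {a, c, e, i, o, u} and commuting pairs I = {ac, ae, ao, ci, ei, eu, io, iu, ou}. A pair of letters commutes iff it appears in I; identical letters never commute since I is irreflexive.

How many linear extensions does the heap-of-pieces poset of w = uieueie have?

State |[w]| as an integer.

210

0(u) covers ∅
1(i) covers ∅
2(e) covers ∅
3(u) covers 0:u
4(e) covers 2:e
5(i) covers 1:i
6(e) covers 4:e
floor of heap: 0:u, 1:i, 2:e
completions by unplaced set U, small U first (add the entries for U minus each lowest piece of U):
  |U|=1: {3}:1  {5}:1  {6}:1
  |U|=2: {0,3}:1  {1,5}:1  {3,5}:2  {3,6}:2  {4,6}:1  {5,6}:2
  |U|=3: {0,3,5}:3  {0,3,6}:3  {1,3,5}:3  {1,5,6}:3  {2,4,6}:1  {3,4,6}:3  {3,5,6}:6  {4,5,6}:3
  |U|=4: {0,1,3,5}:6  {0,3,4,6}:6  {0,3,5,6}:12  {1,3,5,6}:12  {1,4,5,6}:6  {2,3,4,6}:4  {2,4,5,6}:4  {3,4,5,6}:12
  |U|=5: {0,1,3,5,6}:30  {0,2,3,4,6}:10  {0,3,4,5,6}:30  {1,2,4,5,6}:10  {1,3,4,5,6}:30  {2,3,4,5,6}:20
  start at 0(u): 60
  start at 1(i): 60
  start at 2(e): 90
sum over floor = 210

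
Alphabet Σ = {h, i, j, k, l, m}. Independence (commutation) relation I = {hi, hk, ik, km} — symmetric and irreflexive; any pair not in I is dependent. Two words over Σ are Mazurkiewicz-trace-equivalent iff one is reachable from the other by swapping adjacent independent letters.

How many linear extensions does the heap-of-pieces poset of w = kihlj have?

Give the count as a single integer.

6

#0=k has no predecessor
#1=i has no predecessor
#2=h has no predecessor
#3=l depends on [0:k, 1:i, 2:h]
#4=j depends on [3:l]
sources: [0:k, 1:i, 2:h]
N(rest) = Σ N(rest − s) over sources s of rest; N(one piece) = 1:
  size 1 → [4]=1
  size 2 → [3,4]=1
  size 3 → [0,3,4]=1  [1,3,4]=1  [2,3,4]=1
  first=0(k) contributes 2
  first=1(i) contributes 2
  first=2(h) contributes 2
|[w]| = 6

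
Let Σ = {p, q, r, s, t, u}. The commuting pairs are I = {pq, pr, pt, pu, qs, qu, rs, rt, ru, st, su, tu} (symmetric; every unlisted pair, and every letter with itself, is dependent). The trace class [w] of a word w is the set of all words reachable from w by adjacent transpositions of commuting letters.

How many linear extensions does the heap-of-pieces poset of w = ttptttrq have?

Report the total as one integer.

drop 0:t onto floor
drop 1:t onto {0:t}
drop 2:p onto floor
drop 3:t onto {1:t}
drop 4:t onto {3:t}
drop 5:t onto {4:t}
drop 6:r onto floor
drop 7:q onto {5:t, 6:r}
ground layer = {0:t, 2:p, 6:r}
drop-orders for the pieces not yet dropped (sum over which currently-grounded one goes next):
  1 to go: {2} 1  {7} 1
  2 to go: {2,7} 2  {5,7} 1  {6,7} 1
  3 to go: {2,5,7} 3  {2,6,7} 3  {4,5,7} 1  {5,6,7} 2
  4 to go: {2,4,5,7} 4  {2,5,6,7} 8  {3,4,5,7} 1  {4,5,6,7} 3
  5 to go: {1,3,4,5,7} 1  {2,3,4,5,7} 5  {2,4,5,6,7} 15  {3,4,5,6,7} 4
  6 to go: {0,1,3,4,5,7} 1  {1,2,3,4,5,7} 6  {1,3,4,5,6,7} 5  {2,3,4,5,6,7} 24
  if 0:t drops first: 35 orders
  if 2:p drops first: 6 orders
  if 6:r drops first: 7 orders
heap linearizations: 48

48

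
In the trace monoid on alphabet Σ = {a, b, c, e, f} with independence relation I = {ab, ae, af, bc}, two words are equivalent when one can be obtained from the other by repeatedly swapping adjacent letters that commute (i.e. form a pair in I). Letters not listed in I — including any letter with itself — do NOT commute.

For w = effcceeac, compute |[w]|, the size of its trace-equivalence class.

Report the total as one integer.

#0=e has no predecessor
#1=f depends on [0:e]
#2=f depends on [1:f]
#3=c depends on [2:f]
#4=c depends on [3:c]
#5=e depends on [4:c]
#6=e depends on [5:e]
#7=a depends on [4:c]
#8=c depends on [6:e, 7:a]
sources: [0:e]
N(rest) = Σ N(rest − s) over sources s of rest; N(one piece) = 1:
  size 1 → [8]=1
  size 2 → [6,8]=1  [7,8]=1
  size 3 → [5,6,8]=1  [6,7,8]=2
  size 4 → [5,6,7,8]=3
  size 5 → [4,5,6,7,8]=3
  size 6 → [3,4,5,6,7,8]=3
  size 7 → [2,3,4,5,6,7,8]=3
  first=0(e) contributes 3

3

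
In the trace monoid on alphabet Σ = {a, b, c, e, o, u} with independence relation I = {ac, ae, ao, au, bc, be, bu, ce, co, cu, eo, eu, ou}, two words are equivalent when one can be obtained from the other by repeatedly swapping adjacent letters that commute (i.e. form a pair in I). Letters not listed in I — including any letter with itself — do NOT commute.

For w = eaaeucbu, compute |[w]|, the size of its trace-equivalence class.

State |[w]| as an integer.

0(e) covers ∅
1(a) covers ∅
2(a) covers 1:a
3(e) covers 0:e
4(u) covers ∅
5(c) covers ∅
6(b) covers 2:a
7(u) covers 4:u
floor of heap: 0:e, 1:a, 4:u, 5:c
completions by unplaced set U, small U first (add the entries for U minus each lowest piece of U):
  |U|=1: {3}:1  {5}:1  {6}:1  {7}:1
  |U|=2: {0,3}:1  {2,6}:1  {3,5}:2  {3,6}:2  {3,7}:2  {4,7}:1  {5,6}:2  {5,7}:2  {6,7}:2
  |U|=3: {0,3,5}:3  {0,3,6}:3  {0,3,7}:3  {1,2,6}:1  {2,3,6}:3  {2,5,6}:3  {2,6,7}:3  {3,4,7}:3  {3,5,6}:6  {3,5,7}:6  {3,6,7}:6  {4,5,7}:3  {4,6,7}:3  {5,6,7}:6
  |U|=4: {0,2,3,6}:6  {0,3,4,7}:6  {0,3,5,6}:12  {0,3,5,7}:12  {0,3,6,7}:12  {1,2,3,6}:4  {1,2,5,6}:4  {1,2,6,7}:4  {2,3,5,6}:12  {2,3,6,7}:12  {2,4,6,7}:6  {2,5,6,7}:12  {3,4,5,7}:12  {3,4,6,7}:12  {3,5,6,7}:24  {4,5,6,7}:12
  |U|=5: {0,1,2,3,6}:10  {0,2,3,5,6}:30  {0,2,3,6,7}:30  {0,3,4,5,7}:30  {0,3,4,6,7}:30  {0,3,5,6,7}:60  {1,2,3,5,6}:20  {1,2,3,6,7}:20  {1,2,4,6,7}:10  {1,2,5,6,7}:20  {2,3,4,6,7}:30  {2,3,5,6,7}:60  {2,4,5,6,7}:30  {3,4,5,6,7}:60
  |U|=6: {0,1,2,3,5,6}:60  {0,1,2,3,6,7}:60  {0,2,3,4,6,7}:90  {0,2,3,5,6,7}:180  {0,3,4,5,6,7}:180  {1,2,3,4,6,7}:60  {1,2,3,5,6,7}:120  {1,2,4,5,6,7}:60  {2,3,4,5,6,7}:180
  start at 0(e): 420
  start at 1(a): 630
  start at 4(u): 420
  start at 5(c): 210
sum over floor = 1680

1680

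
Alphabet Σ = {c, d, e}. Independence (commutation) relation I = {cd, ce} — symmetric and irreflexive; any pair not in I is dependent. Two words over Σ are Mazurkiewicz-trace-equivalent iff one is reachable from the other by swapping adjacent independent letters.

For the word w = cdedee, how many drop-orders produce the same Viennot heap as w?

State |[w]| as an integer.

6

#0=c has no predecessor
#1=d has no predecessor
#2=e depends on [1:d]
#3=d depends on [2:e]
#4=e depends on [3:d]
#5=e depends on [4:e]
sources: [0:c, 1:d]
N(rest) = Σ N(rest − s) over sources s of rest; N(one piece) = 1:
  size 1 → [0]=1  [5]=1
  size 2 → [0,5]=2  [4,5]=1
  size 3 → [0,4,5]=3  [3,4,5]=1
  size 4 → [0,3,4,5]=4  [2,3,4,5]=1
  first=0(c) contributes 1
  first=1(d) contributes 5
|[w]| = 6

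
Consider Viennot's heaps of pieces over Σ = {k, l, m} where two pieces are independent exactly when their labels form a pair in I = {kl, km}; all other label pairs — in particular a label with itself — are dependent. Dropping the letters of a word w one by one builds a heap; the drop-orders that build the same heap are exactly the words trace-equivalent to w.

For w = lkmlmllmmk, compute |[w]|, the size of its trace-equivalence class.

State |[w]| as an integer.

45

#0=l has no predecessor
#1=k has no predecessor
#2=m depends on [0:l]
#3=l depends on [2:m]
#4=m depends on [3:l]
#5=l depends on [4:m]
#6=l depends on [5:l]
#7=m depends on [6:l]
#8=m depends on [7:m]
#9=k depends on [1:k]
sources: [0:l, 1:k]
N(rest) = Σ N(rest − s) over sources s of rest; N(one piece) = 1:
  size 1 → [8]=1  [9]=1
  size 2 → [1,9]=1  [7,8]=1  [8,9]=2
  size 3 → [1,8,9]=3  [6,7,8]=1  [7,8,9]=3
  size 4 → [1,7,8,9]=6  [5,6,7,8]=1  [6,7,8,9]=4
  size 5 → [1,6,7,8,9]=10  [4,5,6,7,8]=1  [5,6,7,8,9]=5
  size 6 → [1,5,6,7,8,9]=15  [3,4,5,6,7,8]=1  [4,5,6,7,8,9]=6
  size 7 → [1,4,5,6,7,8,9]=21  [2,3,4,5,6,7,8]=1  [3,4,5,6,7,8,9]=7
  size 8 → [0,2,3,4,5,6,7,8]=1  [1,3,4,5,6,7,8,9]=28  [2,3,4,5,6,7,8,9]=8
  first=0(l) contributes 36
  first=1(k) contributes 9
|[w]| = 45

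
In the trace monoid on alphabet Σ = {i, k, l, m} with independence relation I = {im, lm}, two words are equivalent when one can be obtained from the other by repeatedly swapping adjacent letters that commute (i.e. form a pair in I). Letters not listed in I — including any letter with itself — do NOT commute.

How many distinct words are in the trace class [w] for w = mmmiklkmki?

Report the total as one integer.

4

#0=m has no predecessor
#1=m depends on [0:m]
#2=m depends on [1:m]
#3=i has no predecessor
#4=k depends on [2:m, 3:i]
#5=l depends on [4:k]
#6=k depends on [5:l]
#7=m depends on [6:k]
#8=k depends on [7:m]
#9=i depends on [8:k]
sources: [0:m, 3:i]
N(rest) = Σ N(rest − s) over sources s of rest; N(one piece) = 1:
  size 1 → [9]=1
  size 2 → [8,9]=1
  size 3 → [7,8,9]=1
  size 4 → [6,7,8,9]=1
  size 5 → [5,6,7,8,9]=1
  size 6 → [4,5,6,7,8,9]=1
  size 7 → [2,4,5,6,7,8,9]=1  [3,4,5,6,7,8,9]=1
  size 8 → [1,2,4,5,6,7,8,9]=1  [2,3,4,5,6,7,8,9]=2
  first=0(m) contributes 3
  first=3(i) contributes 1
|[w]| = 4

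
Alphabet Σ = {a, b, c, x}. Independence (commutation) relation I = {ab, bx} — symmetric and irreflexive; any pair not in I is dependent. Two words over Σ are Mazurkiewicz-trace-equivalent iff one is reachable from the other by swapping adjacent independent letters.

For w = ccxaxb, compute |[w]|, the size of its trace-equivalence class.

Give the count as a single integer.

piece 0:c — minimal
piece 1:c rests on {0:c}
piece 2:x rests on {1:c}
piece 3:a rests on {2:x}
piece 4:x rests on {3:a}
piece 5:b rests on {1:c}
minimal pieces: {0:c}
ways to finish when only these pieces remain (= sum over removing one remaining piece with nothing left below it):
  1 left: {4}→1  {5}→1
  2 left: {3,4}→1  {4,5}→2
  3 left: {2,3,4}→1  {3,4,5}→3
  4 left: {2,3,4,5}→4
  placing 0:c first → 4 extensions

4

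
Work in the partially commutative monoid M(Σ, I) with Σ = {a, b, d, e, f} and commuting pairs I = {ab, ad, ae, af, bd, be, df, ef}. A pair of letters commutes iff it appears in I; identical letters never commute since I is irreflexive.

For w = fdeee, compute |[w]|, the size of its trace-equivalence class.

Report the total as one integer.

drop 0:f onto floor
drop 1:d onto floor
drop 2:e onto {1:d}
drop 3:e onto {2:e}
drop 4:e onto {3:e}
ground layer = {0:f, 1:d}
drop-orders for the pieces not yet dropped (sum over which currently-grounded one goes next):
  1 to go: {0} 1  {4} 1
  2 to go: {0,4} 2  {3,4} 1
  3 to go: {0,3,4} 3  {2,3,4} 1
  if 0:f drops first: 1 orders
  if 1:d drops first: 4 orders
heap linearizations: 5

5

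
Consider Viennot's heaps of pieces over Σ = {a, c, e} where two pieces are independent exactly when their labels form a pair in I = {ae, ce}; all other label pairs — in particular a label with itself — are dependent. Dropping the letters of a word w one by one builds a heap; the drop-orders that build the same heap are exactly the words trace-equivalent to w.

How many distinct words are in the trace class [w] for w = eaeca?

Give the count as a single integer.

10

drop 0:e onto floor
drop 1:a onto floor
drop 2:e onto {0:e}
drop 3:c onto {1:a}
drop 4:a onto {3:c}
ground layer = {0:e, 1:a}
drop-orders for the pieces not yet dropped (sum over which currently-grounded one goes next):
  1 to go: {2} 1  {4} 1
  2 to go: {0,2} 1  {2,4} 2  {3,4} 1
  3 to go: {0,2,4} 3  {1,3,4} 1  {2,3,4} 3
  if 0:e drops first: 4 orders
  if 1:a drops first: 6 orders
heap linearizations: 10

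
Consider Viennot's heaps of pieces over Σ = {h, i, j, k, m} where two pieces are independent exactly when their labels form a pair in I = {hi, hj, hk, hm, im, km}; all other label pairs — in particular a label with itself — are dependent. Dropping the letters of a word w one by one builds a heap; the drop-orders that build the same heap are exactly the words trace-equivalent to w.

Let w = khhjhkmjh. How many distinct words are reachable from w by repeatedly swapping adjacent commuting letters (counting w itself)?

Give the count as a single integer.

252

0(k) covers ∅
1(h) covers ∅
2(h) covers 1:h
3(j) covers 0:k
4(h) covers 2:h
5(k) covers 3:j
6(m) covers 3:j
7(j) covers 5:k, 6:m
8(h) covers 4:h
floor of heap: 0:k, 1:h
completions by unplaced set U, small U first (add the entries for U minus each lowest piece of U):
  |U|=1: {7}:1  {8}:1
  |U|=2: {4,8}:1  {5,7}:1  {6,7}:1  {7,8}:2
  |U|=3: {2,4,8}:1  {4,7,8}:3  {5,6,7}:2  {5,7,8}:3  {6,7,8}:3
  |U|=4: {1,2,4,8}:1  {2,4,7,8}:4  {3,5,6,7}:2  {4,5,7,8}:6  {4,6,7,8}:6  {5,6,7,8}:8
  |U|=5: {0,3,5,6,7}:2  {1,2,4,7,8}:5  {2,4,5,7,8}:10  {2,4,6,7,8}:10  {3,5,6,7,8}:10  {4,5,6,7,8}:20
  |U|=6: {0,3,5,6,7,8}:12  {1,2,4,5,7,8}:15  {1,2,4,6,7,8}:15  {2,4,5,6,7,8}:40  {3,4,5,6,7,8}:30
  |U|=7: {0,3,4,5,6,7,8}:42  {1,2,4,5,6,7,8}:70  {2,3,4,5,6,7,8}:70
  start at 0(k): 140
  start at 1(h): 112
sum over floor = 252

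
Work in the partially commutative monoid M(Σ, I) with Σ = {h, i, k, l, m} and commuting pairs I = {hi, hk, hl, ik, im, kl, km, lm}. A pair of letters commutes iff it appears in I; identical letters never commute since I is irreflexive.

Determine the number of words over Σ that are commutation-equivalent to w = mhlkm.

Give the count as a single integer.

20

0(m) covers ∅
1(h) covers 0:m
2(l) covers ∅
3(k) covers ∅
4(m) covers 1:h
floor of heap: 0:m, 2:l, 3:k
completions by unplaced set U, small U first (add the entries for U minus each lowest piece of U):
  |U|=1: {2}:1  {3}:1  {4}:1
  |U|=2: {1,4}:1  {2,3}:2  {2,4}:2  {3,4}:2
  |U|=3: {0,1,4}:1  {1,2,4}:3  {1,3,4}:3  {2,3,4}:6
  start at 0(m): 12
  start at 2(l): 4
  start at 3(k): 4
sum over floor = 20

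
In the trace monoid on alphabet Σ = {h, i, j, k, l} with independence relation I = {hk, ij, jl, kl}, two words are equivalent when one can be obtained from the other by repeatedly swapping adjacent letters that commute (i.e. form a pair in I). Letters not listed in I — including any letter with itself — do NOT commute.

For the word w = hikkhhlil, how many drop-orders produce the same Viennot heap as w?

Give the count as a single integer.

10

0(h) covers ∅
1(i) covers 0:h
2(k) covers 1:i
3(k) covers 2:k
4(h) covers 1:i
5(h) covers 4:h
6(l) covers 5:h
7(i) covers 3:k, 6:l
8(l) covers 7:i
floor of heap: 0:h
completions by unplaced set U, small U first (add the entries for U minus each lowest piece of U):
  |U|=1: {8}:1
  |U|=2: {7,8}:1
  |U|=3: {3,7,8}:1  {6,7,8}:1
  |U|=4: {2,3,7,8}:1  {3,6,7,8}:2  {5,6,7,8}:1
  |U|=5: {2,3,6,7,8}:3  {3,5,6,7,8}:3  {4,5,6,7,8}:1
  |U|=6: {2,3,5,6,7,8}:6  {3,4,5,6,7,8}:4
  |U|=7: {2,3,4,5,6,7,8}:10
  start at 0(h): 10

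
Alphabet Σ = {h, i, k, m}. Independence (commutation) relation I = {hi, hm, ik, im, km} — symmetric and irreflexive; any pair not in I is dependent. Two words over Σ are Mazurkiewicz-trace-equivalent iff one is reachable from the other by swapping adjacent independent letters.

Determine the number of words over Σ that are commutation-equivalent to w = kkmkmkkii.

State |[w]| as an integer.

drop 0:k onto floor
drop 1:k onto {0:k}
drop 2:m onto floor
drop 3:k onto {1:k}
drop 4:m onto {2:m}
drop 5:k onto {3:k}
drop 6:k onto {5:k}
drop 7:i onto floor
drop 8:i onto {7:i}
ground layer = {0:k, 2:m, 7:i}
drop-orders for the pieces not yet dropped (sum over which currently-grounded one goes next):
  1 to go: {4} 1  {6} 1  {8} 1
  2 to go: {2,4} 1  {4,6} 2  {4,8} 2  {5,6} 1  {6,8} 2  {7,8} 1
  3 to go: {2,4,6} 3  {2,4,8} 3  {3,5,6} 1  {4,5,6} 3  {4,6,8} 6  {4,7,8} 3  {5,6,8} 3  {6,7,8} 3
  4 to go: {1,3,5,6} 1  {2,4,5,6} 6  {2,4,6,8} 12  {2,4,7,8} 6  {3,4,5,6} 4  {3,5,6,8} 4  {4,5,6,8} 12  {4,6,7,8} 12  {5,6,7,8} 6
  5 to go: {0,1,3,5,6} 1  {1,3,4,5,6} 5  {1,3,5,6,8} 5  {2,3,4,5,6} 10  {2,4,5,6,8} 30  {2,4,6,7,8} 30  {3,4,5,6,8} 20  {3,5,6,7,8} 10  {4,5,6,7,8} 30
  6 to go: {0,1,3,4,5,6} 6  {0,1,3,5,6,8} 6  {1,2,3,4,5,6} 15  {1,3,4,5,6,8} 30  {1,3,5,6,7,8} 15  {2,3,4,5,6,8} 60  {2,4,5,6,7,8} 90  {3,4,5,6,7,8} 60
  7 to go: {0,1,2,3,4,5,6} 21  {0,1,3,4,5,6,8} 42  {0,1,3,5,6,7,8} 21  {1,2,3,4,5,6,8} 105  {1,3,4,5,6,7,8} 105  {2,3,4,5,6,7,8} 210
  if 0:k drops first: 420 orders
  if 2:m drops first: 168 orders
  if 7:i drops first: 168 orders
heap linearizations: 756

756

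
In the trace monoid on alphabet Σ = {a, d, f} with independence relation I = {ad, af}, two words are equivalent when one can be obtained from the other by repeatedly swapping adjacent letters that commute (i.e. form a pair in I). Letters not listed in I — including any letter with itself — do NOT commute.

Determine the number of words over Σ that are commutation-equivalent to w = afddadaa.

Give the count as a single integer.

70

#0=a has no predecessor
#1=f has no predecessor
#2=d depends on [1:f]
#3=d depends on [2:d]
#4=a depends on [0:a]
#5=d depends on [3:d]
#6=a depends on [4:a]
#7=a depends on [6:a]
sources: [0:a, 1:f]
N(rest) = Σ N(rest − s) over sources s of rest; N(one piece) = 1:
  size 1 → [5]=1  [7]=1
  size 2 → [3,5]=1  [5,7]=2  [6,7]=1
  size 3 → [2,3,5]=1  [3,5,7]=3  [4,6,7]=1  [5,6,7]=3
  size 4 → [0,4,6,7]=1  [1,2,3,5]=1  [2,3,5,7]=4  [3,5,6,7]=6  [4,5,6,7]=4
  size 5 → [0,4,5,6,7]=5  [1,2,3,5,7]=5  [2,3,5,6,7]=10  [3,4,5,6,7]=10
  size 6 → [0,3,4,5,6,7]=15  [1,2,3,5,6,7]=15  [2,3,4,5,6,7]=20
  first=0(a) contributes 35
  first=1(f) contributes 35
|[w]| = 70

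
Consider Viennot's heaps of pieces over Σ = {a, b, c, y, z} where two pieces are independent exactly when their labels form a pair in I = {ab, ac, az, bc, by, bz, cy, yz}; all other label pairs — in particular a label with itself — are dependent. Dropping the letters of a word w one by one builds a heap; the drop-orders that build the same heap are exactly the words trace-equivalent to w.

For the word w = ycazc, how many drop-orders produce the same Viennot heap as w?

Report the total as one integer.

10

piece 0:y — minimal
piece 1:c — minimal
piece 2:a rests on {0:y}
piece 3:z rests on {1:c}
piece 4:c rests on {3:z}
minimal pieces: {0:y, 1:c}
ways to finish when only these pieces remain (= sum over removing one remaining piece with nothing left below it):
  1 left: {2}→1  {4}→1
  2 left: {0,2}→1  {2,4}→2  {3,4}→1
  3 left: {0,2,4}→3  {1,3,4}→1  {2,3,4}→3
  placing 0:y first → 4 extensions
  placing 1:c first → 6 extensions
total linear extensions = 10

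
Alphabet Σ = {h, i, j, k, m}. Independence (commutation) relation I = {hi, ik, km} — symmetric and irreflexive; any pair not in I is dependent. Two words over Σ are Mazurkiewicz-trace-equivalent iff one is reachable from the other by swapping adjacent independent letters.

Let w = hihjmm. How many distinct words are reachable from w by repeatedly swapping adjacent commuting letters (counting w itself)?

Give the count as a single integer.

drop 0:h onto floor
drop 1:i onto floor
drop 2:h onto {0:h}
drop 3:j onto {1:i, 2:h}
drop 4:m onto {3:j}
drop 5:m onto {4:m}
ground layer = {0:h, 1:i}
drop-orders for the pieces not yet dropped (sum over which currently-grounded one goes next):
  1 to go: {5} 1
  2 to go: {4,5} 1
  3 to go: {3,4,5} 1
  4 to go: {1,3,4,5} 1  {2,3,4,5} 1
  if 0:h drops first: 2 orders
  if 1:i drops first: 1 orders
heap linearizations: 3

3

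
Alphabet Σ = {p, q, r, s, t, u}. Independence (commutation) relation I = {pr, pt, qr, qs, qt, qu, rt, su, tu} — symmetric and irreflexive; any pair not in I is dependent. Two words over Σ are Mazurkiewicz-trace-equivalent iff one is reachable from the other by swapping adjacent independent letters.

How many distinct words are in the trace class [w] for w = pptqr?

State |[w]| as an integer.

#0=p has no predecessor
#1=p depends on [0:p]
#2=t has no predecessor
#3=q depends on [1:p]
#4=r has no predecessor
sources: [0:p, 2:t, 4:r]
N(rest) = Σ N(rest − s) over sources s of rest; N(one piece) = 1:
  size 1 → [2]=1  [3]=1  [4]=1
  size 2 → [1,3]=1  [2,3]=2  [2,4]=2  [3,4]=2
  size 3 → [0,1,3]=1  [1,2,3]=3  [1,3,4]=3  [2,3,4]=6
  first=0(p) contributes 12
  first=2(t) contributes 4
  first=4(r) contributes 4
|[w]| = 20

20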